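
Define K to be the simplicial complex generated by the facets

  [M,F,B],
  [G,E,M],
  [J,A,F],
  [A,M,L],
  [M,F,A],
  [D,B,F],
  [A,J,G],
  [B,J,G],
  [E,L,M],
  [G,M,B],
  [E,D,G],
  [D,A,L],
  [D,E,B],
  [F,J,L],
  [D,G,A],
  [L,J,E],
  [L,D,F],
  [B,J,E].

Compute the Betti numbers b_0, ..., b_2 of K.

Take the total order A < B < D < E < F < G < J < L < M on the vertex set. Then K (dimension 2) consists of the simplices:

  0-simplices (9): A, B, D, E, F, G, J, L, M
  1-simplices (27): AD, AF, AG, AJ, AL, AM, BD, BE, BF, BG, BJ, BM, DE, DF, DG, DL, EG, EJ, EL, EM, FJ, FL, FM, GJ, GM, JL, LM
  2-simplices (18): ADG, ADL, AFJ, AFM, AGJ, ALM, BDE, BDF, BEJ, BFM, BGJ, BGM, DEG, DFL, EGM, EJL, ELM, FJL

Hence C_0 ≅ Z^9, C_1 ≅ Z^27, C_2 ≅ Z^18.

Boundary ∂_1: C_1 → C_0 maps an edge to its endpoints' difference, ∂[p,q] = q − p. For instance
  ∂DL = L − D.
This gives a 9×27 integer matrix of rank 8; reducing to Smith normal form yields diagonal entries (1,1,1,1,1,1,1,1).

Boundary ∂_2: C_2 → C_1 maps a triangle to the signed sum of its edges. For instance
  ∂AFM = FM − AM + AF,
  ∂BGM = GM − BM + BG.
The resulting 27×18 matrix has rank 18, and its Smith normal form has invariant factors (1,1,1,1,1,1,1,1,1,1,1,1,1,1,1,1,1,2).

Computing H_k = (kernel of ∂_k) / (image of ∂_{k+1}):

  H_0: rank C_0 − rank ∂_1 = 9 − 8 = 1, and the invariant factors of ∂_1 are all 1, so H_0 ≅ Z.
  H_1: rank ker ∂_1 − rank ∂_2 = (27 − 8) − 18 = 1, and ∂_2 has invariant factor 2 > 1, so H_1 ≅ Z ⊕ Z/2.
  H_2: rank ker ∂_2 − rank ∂_3 = (18 − 18) − 0 = 0, and there is no ∂_3, so H_2 ≅ 0.

Hence the Betti numbers are b_0 = 1, b_1 = 1, b_2 = 0.

b_0 = 1, b_1 = 1, b_2 = 0.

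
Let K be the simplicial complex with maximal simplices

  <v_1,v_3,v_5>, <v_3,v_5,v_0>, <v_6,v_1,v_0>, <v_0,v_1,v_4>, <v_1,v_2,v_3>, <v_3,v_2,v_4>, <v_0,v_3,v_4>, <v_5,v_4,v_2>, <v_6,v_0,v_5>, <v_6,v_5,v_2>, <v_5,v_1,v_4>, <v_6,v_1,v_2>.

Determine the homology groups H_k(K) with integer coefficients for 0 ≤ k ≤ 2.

K has 7 vertices, 18 edges, 12 triangles.
rank ∂_0 = 0, rank ∂_1 = 6 ⇒ b_0 = 7 − 0 − 6 = 1; all invariant factors of ∂_1 are 1 so no torsion. So H_0 = Z.
rank ∂_1 = 6, rank ∂_2 = 12 ⇒ b_1 = 18 − 6 − 12 = 0; ∂_2 has invariant factor(s) [2] giving torsion. So H_1 = Z/2Z.
rank ∂_2 = 12, rank ∂_3 = 0 ⇒ b_2 = 12 − 12 − 0 = 0. So H_2 = 0.

H_0 ≅ Z,  H_1 ≅ Z/2Z,  H_2 = 0.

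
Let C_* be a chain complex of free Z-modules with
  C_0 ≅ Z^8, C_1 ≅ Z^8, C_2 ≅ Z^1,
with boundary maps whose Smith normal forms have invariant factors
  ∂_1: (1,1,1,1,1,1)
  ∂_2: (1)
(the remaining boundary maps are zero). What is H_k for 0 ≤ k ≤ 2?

H_0 ≅ Z^2,  H_1 ≅ Z,  H_2 = 0.

H_0: b_0 = 8 − 0 − 6 = 2; torsion from ∂_1 factors > 1: none. So H_0 ≅ Z^2.
H_1: b_1 = 8 − 6 − 1 = 1; torsion from ∂_2 factors > 1: none. So H_1 ≅ Z.
H_2: b_2 = 1 − 1 − 0 = 0; torsion from ∂_3 factors > 1: none. So H_2 ≅ 0.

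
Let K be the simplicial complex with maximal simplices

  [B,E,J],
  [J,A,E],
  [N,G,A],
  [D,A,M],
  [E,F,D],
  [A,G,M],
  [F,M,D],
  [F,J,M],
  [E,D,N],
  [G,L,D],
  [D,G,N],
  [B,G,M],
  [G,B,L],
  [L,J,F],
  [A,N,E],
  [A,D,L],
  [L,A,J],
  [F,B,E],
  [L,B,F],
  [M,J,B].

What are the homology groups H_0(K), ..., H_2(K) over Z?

Take the total order A < B < D < E < F < G < J < L < M < N on the vertex set. Then K (dimension 2) consists of the simplices:

  0-simplices (10): A, B, D, E, F, G, J, L, M, N
  1-simplices (30): AD, AE, AG, AJ, AL, AM, AN, BE, BF, BG, BJ, BL, BM, DE, DF, DG, DL, DM, DN, EF, EJ, EN, FJ, FL, FM, GL, GM, GN, JL, JM
  2-simplices (20): ADL, ADM, AEJ, AEN, AGM, AGN, AJL, BEF, BEJ, BFL, BGL, BGM, BJM, DEF, DEN, DFM, DGL, DGN, FJL, FJM

so the chain groups are C_0 ≅ Z^10, C_1 ≅ Z^30, C_2 ≅ Z^20.

Boundary ∂_1: C_1 → C_0 maps an edge to its endpoints' difference, ∂[p,q] = q − p. For instance
  ∂JM = M − J.
The resulting 10×30 matrix has rank 9, and its Smith normal form has invariant factors (1,1,1,1,1,1,1,1,1).

The boundary map ∂_2: C_2 → C_1 acts by ∂[p,q,r] = [q,r] − [p,r] + [p,q]. For instance
  ∂FJM = JM − FM + FJ,
  ∂BGM = GM − BM + BG.
This gives a 30×20 integer matrix of rank 20; reducing to Smith normal form yields diagonal entries (1,1,1,1,1,1,1,1,1,1,1,1,1,1,1,1,1,1,1,2).

From H_k ≅ ker(∂_k) / im(∂_{k+1}) we obtain:

  H_0: rank C_0 − rank ∂_1 = 10 − 9 = 1, and the invariant factors of ∂_1 are all 1, so H_0 = Z.
  H_1: rank ker ∂_1 − rank ∂_2 = (30 − 9) − 20 = 1, and ∂_2 has invariant factor 2 > 1, so H_1 = Z ⊕ Z/2Z.
  H_2: rank ker ∂_2 − rank ∂_3 = (20 − 20) − 0 = 0, and there is no ∂_3, so H_2 = 0.

(K is a triangulation of the Klein bottle.)

H_0 ≅ Z,  H_1 ≅ Z ⊕ Z/2Z,  H_2 = 0.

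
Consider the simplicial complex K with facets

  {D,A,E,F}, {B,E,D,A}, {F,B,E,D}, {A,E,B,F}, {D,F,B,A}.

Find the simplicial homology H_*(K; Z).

H_0 = Z,  H_1 = 0,  H_2 = 0,  H_3 = Z.

K has 5 vertices, 10 edges, 10 triangles, 5 3-simplices.
rank ∂_0 = 0, rank ∂_1 = 4 ⇒ b_0 = 5 − 0 − 4 = 1; all invariant factors of ∂_1 are 1 so no torsion. So H_0 ≅ Z.
rank ∂_1 = 4, rank ∂_2 = 6 ⇒ b_1 = 10 − 4 − 6 = 0; all invariant factors of ∂_2 are 1 so no torsion. So H_1 ≅ 0.
rank ∂_2 = 6, rank ∂_3 = 4 ⇒ b_2 = 10 − 6 − 4 = 0; all invariant factors of ∂_3 are 1 so no torsion. So H_2 ≅ 0.
rank ∂_3 = 4, rank ∂_4 = 0 ⇒ b_3 = 5 − 4 − 0 = 1. So H_3 ≅ Z.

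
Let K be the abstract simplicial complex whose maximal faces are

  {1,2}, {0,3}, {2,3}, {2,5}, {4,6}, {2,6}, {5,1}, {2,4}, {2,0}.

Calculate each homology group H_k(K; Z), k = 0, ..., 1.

H_0 ≅ Z,  H_1 ≅ Z^3.

Take the total order 0 < 1 < 2 < 3 < 4 < 5 < 6 on the vertex set. Then K (dimension 1) consists of the simplices:

  0-simplices (7): [0], [1], [2], [3], [4], [5], [6]
  1-simplices (9): [0,2], [0,3], [1,2], [1,5], [2,3], [2,4], [2,5], [2,6], [4,6]

Hence C_0 ≅ Z^7, C_1 ≅ Z^9.

∂_1: C_1 → C_0 sends each edge [p,q] (with p < q) to q − p. For instance
  ∂[2,5] = [5] − [2].
The resulting 7×9 matrix has rank 6, and its Smith normal form has invariant factors (1,1,1,1,1,1).

From H_k ≅ ker(∂_k) / im(∂_{k+1}) we obtain:

  H_0: rank C_0 − rank ∂_1 = 7 − 6 = 1, and the invariant factors of ∂_1 are all 1, so H_0 ≅ Z.
  H_1: rank ker ∂_1 − rank ∂_2 = (9 − 6) − 0 = 3, and there is no ∂_2, so H_1 ≅ Z^3.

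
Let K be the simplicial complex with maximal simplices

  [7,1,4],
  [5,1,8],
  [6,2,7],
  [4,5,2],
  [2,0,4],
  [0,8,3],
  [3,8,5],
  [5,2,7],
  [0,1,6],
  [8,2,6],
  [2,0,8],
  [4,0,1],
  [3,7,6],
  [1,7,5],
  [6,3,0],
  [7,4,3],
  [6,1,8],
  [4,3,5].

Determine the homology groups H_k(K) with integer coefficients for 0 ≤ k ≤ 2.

We work with the vertex ordering 0 < 1 < 2 < 3 < 4 < 5 < 6 < 7 < 8. The simplices of K, each written with vertices in increasing order, are:

  0-simplices (9): [0], [1], [2], [3], [4], [5], [6], [7], [8]
  1-simplices (27): (27 of them)
  2-simplices (18): [0,1,4], [0,1,6], [0,2,4], [0,2,8], [0,3,6], [0,3,8], [1,4,7], [1,5,7], [1,5,8], [1,6,8], [2,4,5], [2,5,7], [2,6,7], [2,6,8], [3,4,5], [3,4,7], [3,5,8], [3,6,7]

Hence C_0 ≅ Z^9, C_1 ≅ Z^27, C_2 ≅ Z^18.

The boundary map ∂_1: C_1 → C_0 maps an edge to its endpoints' difference, ∂[p,q] = q − p.
The resulting 9×27 matrix has rank 8, and its Smith normal form has invariant factors (1,1,1,1,1,1,1,1).

∂_2: C_2 → C_1 sends each 2-simplex [p,q,r] to [q,r] − [p,r] + [p,q]. For instance
  ∂[1,4,7] = [4,7] − [1,7] + [1,4],
  ∂[2,5,7] = [5,7] − [2,7] + [2,5].
The resulting 27×18 matrix has rank 18, and its Smith normal form has invariant factors (1,1,1,1,1,1,1,1,1,1,1,1,1,1,1,1,1,2).

Reading off H_k = ker ∂_k / im ∂_{k+1}:

  H_0: rank C_0 − rank ∂_1 = 9 − 8 = 1, and the invariant factors of ∂_1 are all 1, so H_0 ≅ Z.
  H_1: rank ker ∂_1 − rank ∂_2 = (27 − 8) − 18 = 1, and ∂_2 has invariant factor 2 > 1, so H_1 ≅ Z ⊕ Z/2.
  H_2: rank ker ∂_2 − rank ∂_3 = (18 − 18) − 0 = 0, and there is no ∂_3, so H_2 ≅ 0.

As a check, the Euler characteristic is 9 − 27 + 18 = 0, which agrees with 1 − 1 + 0 = 0.
(K is a triangulation of the Klein bottle.)

H_0 ≅ Z,  H_1 ≅ Z ⊕ Z/2,  H_2 = 0.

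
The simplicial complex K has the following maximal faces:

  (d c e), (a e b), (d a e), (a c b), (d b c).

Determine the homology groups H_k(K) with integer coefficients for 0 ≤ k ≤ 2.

Order the vertices as a < b < c < d < e. Listing each simplex with vertices in this order, K has dimension 2 with simplices:

  0-simplices (5): a, b, c, d, e
  1-simplices (10): ab, ac, ad, ae, bc, bd, be, cd, ce, de
  2-simplices (5): abc, abe, ade, bcd, cde

so the chain groups are C_0 ≅ Z^5, C_1 ≅ Z^10, C_2 ≅ Z^5.

The boundary map ∂_1: C_1 → C_0 is given by ∂[p,q] = [q] − [p]. For instance
  ∂bd = d − b.
The resulting 5×10 matrix has rank 4, and its Smith normal form has invariant factors (1,1,1,1).

The boundary map ∂_2: C_2 → C_1 maps a triangle to the signed sum of its edges. For instance
  ∂ade = de − ae + ad,
  ∂bcd = cd − bd + bc.
The resulting 10×5 matrix has rank 5, and its Smith normal form has invariant factors (1,1,1,1,1).

Reading off H_k = ker ∂_k / im ∂_{k+1}:

  H_0: rank C_0 − rank ∂_1 = 5 − 4 = 1, and the invariant factors of ∂_1 are all 1, so H_0 ≅ Z.
  H_1: rank ker ∂_1 − rank ∂_2 = (10 − 4) − 5 = 1, and the invariant factors of ∂_2 are all 1, so H_1 ≅ Z.
  H_2: rank ker ∂_2 − rank ∂_3 = (5 − 5) − 0 = 0, and there is no ∂_3, so H_2 ≅ 0.

H_0 ≅ Z,  H_1 ≅ Z,  H_2 = 0.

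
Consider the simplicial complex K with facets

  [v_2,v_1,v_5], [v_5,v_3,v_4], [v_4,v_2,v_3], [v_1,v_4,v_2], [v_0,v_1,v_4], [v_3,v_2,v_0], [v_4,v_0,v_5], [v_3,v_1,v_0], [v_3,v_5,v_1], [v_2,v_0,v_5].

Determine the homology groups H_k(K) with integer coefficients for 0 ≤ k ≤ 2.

H_0 = Z,  H_1 = Z/2,  H_2 = 0.

Take the total order v_0 < v_1 < v_2 < v_3 < v_4 < v_5 on the vertex set. Then K (dimension 2) consists of the simplices:

  0-simplices (6): [v_0], [v_1], [v_2], [v_3], [v_4], [v_5]
  1-simplices (15): (15 of them)
  2-simplices (10): [v_0,v_1,v_3], [v_0,v_1,v_4], [v_0,v_2,v_3], [v_0,v_2,v_5], [v_0,v_4,v_5], [v_1,v_2,v_4], [v_1,v_2,v_5], [v_1,v_3,v_5], [v_2,v_3,v_4], [v_3,v_4,v_5]

giving chain groups C_0 ≅ Z^6, C_1 ≅ Z^15, C_2 ≅ Z^10.

Boundary ∂_1: C_1 → C_0 maps an edge to its endpoints' difference, ∂[p,q] = q − p. For instance
  ∂[v_1,v_4] = [v_4] − [v_1].
This gives a 6×15 integer matrix of rank 5; reducing to Smith normal form yields diagonal entries (1,1,1,1,1).

Boundary ∂_2: C_2 → C_1 sends each 2-simplex [p,q,r] to [q,r] − [p,r] + [p,q]. For instance
  ∂[v_0,v_1,v_3] = [v_1,v_3] − [v_0,v_3] + [v_0,v_1],
  ∂[v_1,v_3,v_5] = [v_3,v_5] − [v_1,v_5] + [v_1,v_3].
As a 15×10 matrix over Z this has rank 10, with invariant factors (1,1,1,1,1,1,1,1,1,2).

Now H_k = ker ∂_k / im ∂_{k+1}, so:

  H_0: rank C_0 − rank ∂_1 = 6 − 5 = 1, and the invariant factors of ∂_1 are all 1, so H_0 ≅ Z.
  H_1: rank ker ∂_1 − rank ∂_2 = (15 − 5) − 10 = 0, and ∂_2 has invariant factor 2 > 1, so H_1 ≅ Z/2.
  H_2: rank ker ∂_2 − rank ∂_3 = (10 − 10) − 0 = 0, and there is no ∂_3, so H_2 ≅ 0.

As a check, the Euler characteristic is 6 − 15 + 10 = 1, which agrees with 1 − 0 + 0 = 1.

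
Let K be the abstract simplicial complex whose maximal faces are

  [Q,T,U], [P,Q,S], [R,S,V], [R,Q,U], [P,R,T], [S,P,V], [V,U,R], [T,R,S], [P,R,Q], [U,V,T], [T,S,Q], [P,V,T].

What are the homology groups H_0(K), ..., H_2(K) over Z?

K has 7 vertices, 18 edges, 12 triangles.
rank ∂_0 = 0, rank ∂_1 = 6 ⇒ b_0 = 7 − 0 − 6 = 1; all invariant factors of ∂_1 are 1 so no torsion. So H_0 ≅ Z.
rank ∂_1 = 6, rank ∂_2 = 12 ⇒ b_1 = 18 − 6 − 12 = 0; ∂_2 has invariant factor(s) [2] giving torsion. So H_1 ≅ Z/2.
rank ∂_2 = 12, rank ∂_3 = 0 ⇒ b_2 = 12 − 12 − 0 = 0. So H_2 ≅ 0.

H_0 = Z,  H_1 = Z/2,  H_2 = 0.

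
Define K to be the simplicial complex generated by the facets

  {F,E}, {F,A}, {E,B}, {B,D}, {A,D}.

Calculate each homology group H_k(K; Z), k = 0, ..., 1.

Take the total order A < B < D < E < F on the vertex set. Then K (dimension 1) consists of the simplices:

  0-simplices (5): A, B, D, E, F
  1-simplices (5): AD, AF, BD, BE, EF

giving chain groups C_0 ≅ Z^5, C_1 ≅ Z^5.

∂_1: C_1 → C_0 sends each edge [p,q] (with p < q) to q − p. For instance
  ∂EF = F − E.
As a 5×5 matrix over Z this has rank 4, with invariant factors (1,1,1,1).

Reading off H_k = ker ∂_k / im ∂_{k+1}:

  H_0: rank C_0 − rank ∂_1 = 5 − 4 = 1, and the invariant factors of ∂_1 are all 1, so H_0 = Z.
  H_1: rank ker ∂_1 − rank ∂_2 = (5 − 4) − 0 = 1, and there is no ∂_2, so H_1 = Z.

As a check, the Euler characteristic is 5 − 5 = 0, which agrees with 1 − 1 = 0.

H_0 = Z,  H_1 = Z.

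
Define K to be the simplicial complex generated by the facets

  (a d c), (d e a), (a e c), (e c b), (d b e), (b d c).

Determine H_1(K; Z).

H_1 ≅ 0.

Take the total order a < b < c < d < e on the vertex set. Then K (dimension 2) consists of the simplices:

  0-simplices (5): a, b, c, d, e
  1-simplices (9): ac, ad, ae, bc, bd, be, cd, ce, de
  2-simplices (6): acd, ace, ade, bcd, bce, bde

giving chain groups C_0 ≅ Z^5, C_1 ≅ Z^9, C_2 ≅ Z^6.

∂_1: C_1 → C_0 is given by ∂[p,q] = [q] − [p]. For instance
  ∂be = e − b.
This gives a 5×9 integer matrix of rank 4; reducing to Smith normal form yields diagonal entries (1,1,1,1).

Boundary ∂_2: C_2 → C_1 maps a triangle to the signed sum of its edges. For instance
  ∂acd = cd − ad + ac,
  ∂ade = de − ae + ad.
The 9×6 boundary matrix has rank 5 and Smith normal form diag(1,1,1,1,1).

Computing H_k = (kernel of ∂_k) / (image of ∂_{k+1}):

  H_1: rank ker ∂_1 − rank ∂_2 = (9 − 4) − 5 = 0, and the invariant factors of ∂_2 are all 1, so H_1 ≅ 0.

(K is a triangulation of the 2-sphere S^2.)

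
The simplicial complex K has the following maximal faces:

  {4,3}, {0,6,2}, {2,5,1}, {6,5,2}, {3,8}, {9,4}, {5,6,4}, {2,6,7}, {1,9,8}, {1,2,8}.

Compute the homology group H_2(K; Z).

H_2 ≅ 0.

Take the total order 0 < 1 < 2 < 3 < 4 < 5 < 6 < 7 < 8 < 9 on the vertex set. Then K (dimension 2) consists of the simplices:

  0-simplices (10): [0], [1], [2], [3], [4], [5], [6], [7], [8], [9]
  1-simplices (18): [0,2], [0,6], [1,2], [1,5], [1,8], [1,9], [2,5], [2,6], [2,7], [2,8], [3,4], [3,8], [4,5], [4,6], [4,9], [5,6], [6,7], [8,9]
  2-simplices (7): [0,2,6], [1,2,5], [1,2,8], [1,8,9], [2,5,6], [2,6,7], [4,5,6]

giving chain groups C_0 ≅ Z^10, C_1 ≅ Z^18, C_2 ≅ Z^7.

The boundary map ∂_1: C_1 → C_0 maps an edge to its endpoints' difference, ∂[p,q] = q − p. For instance
  ∂[4,5] = [5] − [4].
This gives a 10×18 integer matrix of rank 9; reducing to Smith normal form yields diagonal entries (1,1,1,1,1,1,1,1,1).

Boundary ∂_2: C_2 → C_1 sends each 2-simplex [p,q,r] to [q,r] − [p,r] + [p,q]. For instance
  ∂[1,2,5] = [2,5] − [1,5] + [1,2],
  ∂[0,2,6] = [2,6] − [0,6] + [0,2].
The resulting 18×7 matrix has rank 7, and its Smith normal form has invariant factors (1,1,1,1,1,1,1).

Now H_k = ker ∂_k / im ∂_{k+1}, so:

  H_2: rank ker ∂_2 − rank ∂_3 = (7 − 7) − 0 = 0, and there is no ∂_3, so H_2 = 0.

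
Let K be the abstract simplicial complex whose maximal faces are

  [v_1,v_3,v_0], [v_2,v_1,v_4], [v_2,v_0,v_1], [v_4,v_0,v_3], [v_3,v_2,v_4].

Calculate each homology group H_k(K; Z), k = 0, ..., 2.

We work with the vertex ordering v_0 < v_1 < v_2 < v_3 < v_4. The simplices of K, each written with vertices in increasing order, are:

  0-simplices (5): [v_0], [v_1], [v_2], [v_3], [v_4]
  1-simplices (10): [v_0,v_1], [v_0,v_2], [v_0,v_3], [v_0,v_4], [v_1,v_2], [v_1,v_3], [v_1,v_4], [v_2,v_3], [v_2,v_4], [v_3,v_4]
  2-simplices (5): [v_0,v_1,v_2], [v_0,v_1,v_3], [v_0,v_3,v_4], [v_1,v_2,v_4], [v_2,v_3,v_4]

so the chain groups are C_0 ≅ Z^5, C_1 ≅ Z^10, C_2 ≅ Z^5.

The boundary map ∂_1: C_1 → C_0 maps an edge to its endpoints' difference, ∂[p,q] = q − p. For instance
  ∂[v_1,v_4] = [v_4] − [v_1].
The 5×10 boundary matrix has rank 4 and Smith normal form diag(1,1,1,1).

The boundary map ∂_2: C_2 → C_1 sends each 2-simplex [p,q,r] to [q,r] − [p,r] + [p,q]. For instance
  ∂[v_1,v_2,v_4] = [v_2,v_4] − [v_1,v_4] + [v_1,v_2],
  ∂[v_0,v_1,v_2] = [v_1,v_2] − [v_0,v_2] + [v_0,v_1].
The resulting 10×5 matrix has rank 5, and its Smith normal form has invariant factors (1,1,1,1,1).

From H_k ≅ ker(∂_k) / im(∂_{k+1}) we obtain:

  H_0: rank C_0 − rank ∂_1 = 5 − 4 = 1, and the invariant factors of ∂_1 are all 1, so H_0 ≅ Z.
  H_1: rank ker ∂_1 − rank ∂_2 = (10 − 4) − 5 = 1, and the invariant factors of ∂_2 are all 1, so H_1 ≅ Z.
  H_2: rank ker ∂_2 − rank ∂_3 = (5 − 5) − 0 = 0, and there is no ∂_3, so H_2 ≅ 0.

(K is a triangulation of the Möbius band.)

H_0 = Z,  H_1 = Z,  H_2 = 0.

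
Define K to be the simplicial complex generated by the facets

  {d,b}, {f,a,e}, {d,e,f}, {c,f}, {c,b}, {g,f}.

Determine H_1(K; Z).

Order the vertices as a < b < c < d < e < f < g. Listing each simplex with vertices in this order, K has dimension 2 with simplices:

  0-simplices (7): a, b, c, d, e, f, g
  1-simplices (9): ae, af, bc, bd, cf, de, df, ef, fg
  2-simplices (2): aef, def

so the chain groups are C_0 ≅ Z^7, C_1 ≅ Z^9, C_2 ≅ Z^2.

∂_1: C_1 → C_0 sends each edge [p,q] (with p < q) to q − p.
The 7×9 boundary matrix has rank 6 and Smith normal form diag(1,1,1,1,1,1).

∂_2: C_2 → C_1 sends each 2-simplex [p,q,r] to [q,r] − [p,r] + [p,q]. For instance
  ∂aef = ef − af + ae,
  ∂def = ef − df + de.
This gives a 9×2 integer matrix of rank 2; reducing to Smith normal form yields diagonal entries (1,1).

From H_k ≅ ker(∂_k) / im(∂_{k+1}) we obtain:

  H_1: rank ker ∂_1 − rank ∂_2 = (9 − 6) − 2 = 1, and the invariant factors of ∂_2 are all 1, so H_1 = Z.

H_1 = Z.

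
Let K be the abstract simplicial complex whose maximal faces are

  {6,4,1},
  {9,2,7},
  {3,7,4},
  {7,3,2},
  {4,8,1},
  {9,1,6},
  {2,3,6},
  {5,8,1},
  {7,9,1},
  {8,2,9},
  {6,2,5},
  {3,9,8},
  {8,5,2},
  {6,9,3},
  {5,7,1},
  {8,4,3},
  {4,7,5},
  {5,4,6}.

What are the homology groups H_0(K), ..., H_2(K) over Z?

H_0 ≅ Z,  H_1 ≅ Z ⊕ Z/2Z,  H_2 = 0.

We work with the vertex ordering 1 < 2 < 3 < 4 < 5 < 6 < 7 < 8 < 9. The simplices of K, each written with vertices in increasing order, are:

  0-simplices (9): [1], [2], [3], [4], [5], [6], [7], [8], [9]
  1-simplices (27): (27 of them)
  2-simplices (18): [1,4,6], [1,4,8], [1,5,7], [1,5,8], [1,6,9], [1,7,9], [2,3,6], [2,3,7], [2,5,6], [2,5,8], [2,7,9], [2,8,9], [3,4,7], [3,4,8], [3,6,9], [3,8,9], [4,5,6], [4,5,7]

Hence C_0 ≅ Z^9, C_1 ≅ Z^27, C_2 ≅ Z^18.

∂_1: C_1 → C_0 maps an edge to its endpoints' difference, ∂[p,q] = q − p. For instance
  ∂[1,6] = [6] − [1].
The 9×27 boundary matrix has rank 8 and Smith normal form diag(1,1,1,1,1,1,1,1).

Boundary ∂_2: C_2 → C_1 acts by ∂[p,q,r] = [q,r] − [p,r] + [p,q]. For instance
  ∂[1,6,9] = [6,9] − [1,9] + [1,6],
  ∂[3,6,9] = [6,9] − [3,9] + [3,6].
The resulting 27×18 matrix has rank 18, and its Smith normal form has invariant factors (1,1,1,1,1,1,1,1,1,1,1,1,1,1,1,1,1,2).

Now H_k = ker ∂_k / im ∂_{k+1}, so:

  H_0: rank C_0 − rank ∂_1 = 9 − 8 = 1, and the invariant factors of ∂_1 are all 1, so H_0 ≅ Z.
  H_1: rank ker ∂_1 − rank ∂_2 = (27 − 8) − 18 = 1, and ∂_2 has invariant factor 2 > 1, so H_1 ≅ Z ⊕ Z/2Z.
  H_2: rank ker ∂_2 − rank ∂_3 = (18 − 18) − 0 = 0, and there is no ∂_3, so H_2 ≅ 0.

As a check, the Euler characteristic is 9 − 27 + 18 = 0, which agrees with 1 − 1 + 0 = 0.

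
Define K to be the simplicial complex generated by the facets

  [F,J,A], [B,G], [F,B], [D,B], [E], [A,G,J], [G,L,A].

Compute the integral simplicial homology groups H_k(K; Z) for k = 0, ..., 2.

H_0 ≅ Z^2,  H_1 ≅ Z,  H_2 = 0.

Fix the vertex order A < B < D < E < F < G < J < L and write every simplex with vertices in increasing order. Then dim K = 2 and the simplices of K are:

  0-simplices (8): A, B, D, E, F, G, J, L
  1-simplices (10): AF, AG, AJ, AL, BD, BF, BG, FJ, GJ, GL
  2-simplices (3): AFJ, AGJ, AGL

giving chain groups C_0 ≅ Z^8, C_1 ≅ Z^10, C_2 ≅ Z^3.

Boundary ∂_1: C_1 → C_0 maps an edge to its endpoints' difference, ∂[p,q] = q − p. For instance
  ∂GJ = J − G.
This gives a 8×10 integer matrix of rank 6; reducing to Smith normal form yields diagonal entries (1,1,1,1,1,1).

Boundary ∂_2: C_2 → C_1 maps a triangle to the signed sum of its edges. For instance
  ∂AGJ = GJ − AJ + AG,
  ∂AGL = GL − AL + AG.
This gives a 10×3 integer matrix of rank 3; reducing to Smith normal form yields diagonal entries (1,1,1).

Now H_k = ker ∂_k / im ∂_{k+1}, so:

  H_0: rank C_0 − rank ∂_1 = 8 − 6 = 2, and the invariant factors of ∂_1 are all 1, so H_0 ≅ Z^2.
  H_1: rank ker ∂_1 − rank ∂_2 = (10 − 6) − 3 = 1, and the invariant factors of ∂_2 are all 1, so H_1 ≅ Z.
  H_2: rank ker ∂_2 − rank ∂_3 = (3 − 3) − 0 = 0, and there is no ∂_3, so H_2 ≅ 0.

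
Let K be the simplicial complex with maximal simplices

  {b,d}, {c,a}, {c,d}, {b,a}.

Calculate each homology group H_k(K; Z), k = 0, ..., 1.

We work with the vertex ordering a < b < c < d. The simplices of K, each written with vertices in increasing order, are:

  0-simplices (4): a, b, c, d
  1-simplices (4): ab, ac, bd, cd

so the chain groups are C_0 ≅ Z^4, C_1 ≅ Z^4.

The boundary map ∂_1: C_1 → C_0 sends each edge [p,q] (with p < q) to q − p. For instance
  ∂bd = d − b.
This gives a 4×4 integer matrix of rank 3; reducing to Smith normal form yields diagonal entries (1,1,1).

Now H_k = ker ∂_k / im ∂_{k+1}, so:

  H_0: rank C_0 − rank ∂_1 = 4 − 3 = 1, and the invariant factors of ∂_1 are all 1, so H_0 = Z.
  H_1: rank ker ∂_1 − rank ∂_2 = (4 − 3) − 0 = 1, and there is no ∂_2, so H_1 = Z.

H_0 ≅ Z,  H_1 ≅ Z.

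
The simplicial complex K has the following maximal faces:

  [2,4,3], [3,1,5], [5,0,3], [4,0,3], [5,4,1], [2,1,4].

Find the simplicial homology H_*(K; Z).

Take the total order 0 < 1 < 2 < 3 < 4 < 5 on the vertex set. Then K (dimension 2) consists of the simplices:

  0-simplices (6): [0], [1], [2], [3], [4], [5]
  1-simplices (12): [0,3], [0,4], [0,5], [1,2], [1,3], [1,4], [1,5], [2,3], [2,4], [3,4], [3,5], [4,5]
  2-simplices (6): [0,3,4], [0,3,5], [1,2,4], [1,3,5], [1,4,5], [2,3,4]

Hence C_0 ≅ Z^6, C_1 ≅ Z^12, C_2 ≅ Z^6.

Boundary ∂_1: C_1 → C_0 maps an edge to its endpoints' difference, ∂[p,q] = q − p. For instance
  ∂[1,2] = [2] − [1].
The 6×12 boundary matrix has rank 5 and Smith normal form diag(1,1,1,1,1).

The boundary map ∂_2: C_2 → C_1 maps a triangle to the signed sum of its edges. For instance
  ∂[0,3,5] = [3,5] − [0,5] + [0,3],
  ∂[0,3,4] = [3,4] − [0,4] + [0,3].
The resulting 12×6 matrix has rank 6, and its Smith normal form has invariant factors (1,1,1,1,1,1).

Now H_k = ker ∂_k / im ∂_{k+1}, so:

  H_0: rank C_0 − rank ∂_1 = 6 − 5 = 1, and the invariant factors of ∂_1 are all 1, so H_0 = Z.
  H_1: rank ker ∂_1 − rank ∂_2 = (12 − 5) − 6 = 1, and the invariant factors of ∂_2 are all 1, so H_1 = Z.
  H_2: rank ker ∂_2 − rank ∂_3 = (6 − 6) − 0 = 0, and there is no ∂_3, so H_2 = 0.

As a check, the Euler characteristic is 6 − 12 + 6 = 0, which agrees with 1 − 1 + 0 = 0.

H_0 = Z,  H_1 = Z,  H_2 = 0.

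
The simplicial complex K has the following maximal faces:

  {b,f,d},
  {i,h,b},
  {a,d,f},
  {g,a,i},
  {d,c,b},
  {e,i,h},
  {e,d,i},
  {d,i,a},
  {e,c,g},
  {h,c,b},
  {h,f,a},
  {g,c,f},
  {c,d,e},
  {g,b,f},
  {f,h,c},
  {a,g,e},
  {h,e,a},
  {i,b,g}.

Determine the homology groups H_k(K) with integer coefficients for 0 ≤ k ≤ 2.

We work with the vertex ordering a < b < c < d < e < f < g < h < i. The simplices of K, each written with vertices in increasing order, are:

  0-simplices (9): a, b, c, d, e, f, g, h, i
  1-simplices (27): ad, ae, af, ag, ah, ai, bc, bd, bf, bg, bh, bi, cd, ce, cf, cg, ch, de, df, di, eg, eh, ei, fg, fh, gi, hi
  2-simplices (18): adf, adi, aeg, aeh, afh, agi, bcd, bch, bdf, bfg, bgi, bhi, cde, ceg, cfg, cfh, dei, ehi

giving chain groups C_0 ≅ Z^9, C_1 ≅ Z^27, C_2 ≅ Z^18.

Boundary ∂_1: C_1 → C_0 maps an edge to its endpoints' difference, ∂[p,q] = q − p. For instance
  ∂eh = h − e.
The 9×27 boundary matrix has rank 8 and Smith normal form diag(1,1,1,1,1,1,1,1).

Boundary ∂_2: C_2 → C_1 maps a triangle to the signed sum of its edges. For instance
  ∂bgi = gi − bi + bg,
  ∂aeg = eg − ag + ae.
As a 27×18 matrix over Z this has rank 18, with invariant factors (1,1,1,1,1,1,1,1,1,1,1,1,1,1,1,1,1,2).

From H_k ≅ ker(∂_k) / im(∂_{k+1}) we obtain:

  H_0: rank C_0 − rank ∂_1 = 9 − 8 = 1, and the invariant factors of ∂_1 are all 1, so H_0 ≅ Z.
  H_1: rank ker ∂_1 − rank ∂_2 = (27 − 8) − 18 = 1, and ∂_2 has invariant factor 2 > 1, so H_1 ≅ Z ⊕ Z/2.
  H_2: rank ker ∂_2 − rank ∂_3 = (18 − 18) − 0 = 0, and there is no ∂_3, so H_2 ≅ 0.

H_0 ≅ Z,  H_1 ≅ Z ⊕ Z/2,  H_2 = 0.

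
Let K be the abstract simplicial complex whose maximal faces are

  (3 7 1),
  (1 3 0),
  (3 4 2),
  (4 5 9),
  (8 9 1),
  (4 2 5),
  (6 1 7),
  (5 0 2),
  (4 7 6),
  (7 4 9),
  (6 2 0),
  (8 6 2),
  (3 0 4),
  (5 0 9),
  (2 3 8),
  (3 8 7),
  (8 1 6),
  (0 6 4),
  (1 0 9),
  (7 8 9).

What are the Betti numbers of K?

b_0 = 1, b_1 = 1, b_2 = 0.

Take the total order 0 < 1 < 2 < 3 < 4 < 5 < 6 < 7 < 8 < 9 on the vertex set. Then K (dimension 2) consists of the simplices:

  0-simplices (10): [0], [1], [2], [3], [4], [5], [6], [7], [8], [9]
  1-simplices (30): (30 of them)
  2-simplices (20): (20 of them)

giving chain groups C_0 ≅ Z^10, C_1 ≅ Z^30, C_2 ≅ Z^20.

The boundary map ∂_1: C_1 → C_0 sends each edge [p,q] (with p < q) to q − p.
As a 10×30 matrix over Z this has rank 9, with invariant factors (1,1,1,1,1,1,1,1,1).

The boundary map ∂_2: C_2 → C_1 maps a triangle to the signed sum of its edges. For instance
  ∂[4,6,7] = [6,7] − [4,7] + [4,6],
  ∂[1,6,8] = [6,8] − [1,8] + [1,6].
The 30×20 boundary matrix has rank 20 and Smith normal form diag(1,1,1,1,1,1,1,1,1,1,1,1,1,1,1,1,1,1,1,2).

Now H_k = ker ∂_k / im ∂_{k+1}, so:

  H_0: rank C_0 − rank ∂_1 = 10 − 9 = 1, and the invariant factors of ∂_1 are all 1, so H_0 = Z.
  H_1: rank ker ∂_1 − rank ∂_2 = (30 − 9) − 20 = 1, and ∂_2 has invariant factor 2 > 1, so H_1 = Z × Z/2.
  H_2: rank ker ∂_2 − rank ∂_3 = (20 − 20) − 0 = 0, and there is no ∂_3, so H_2 = 0.

(K is a triangulation of the Klein bottle.)

Hence the Betti numbers are b_0 = 1, b_1 = 1, b_2 = 0.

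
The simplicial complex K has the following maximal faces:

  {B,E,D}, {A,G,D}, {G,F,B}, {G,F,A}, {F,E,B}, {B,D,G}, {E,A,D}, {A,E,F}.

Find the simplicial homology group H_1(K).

H_1 = 0.

Take the total order A < B < D < E < F < G on the vertex set. Then K (dimension 2) consists of the simplices:

  0-simplices (6): A, B, D, E, F, G
  1-simplices (12): AD, AE, AF, AG, BD, BE, BF, BG, DE, DG, EF, FG
  2-simplices (8): ADE, ADG, AEF, AFG, BDE, BDG, BEF, BFG

so the chain groups are C_0 ≅ Z^6, C_1 ≅ Z^12, C_2 ≅ Z^8.

∂_1: C_1 → C_0 is given by ∂[p,q] = [q] − [p].
The resulting 6×12 matrix has rank 5, and its Smith normal form has invariant factors (1,1,1,1,1).

The boundary map ∂_2: C_2 → C_1 acts by ∂[p,q,r] = [q,r] − [p,r] + [p,q]. For instance
  ∂BEF = EF − BF + BE,
  ∂AEF = EF − AF + AE.
The resulting 12×8 matrix has rank 7, and its Smith normal form has invariant factors (1,1,1,1,1,1,1).

Reading off H_k = ker ∂_k / im ∂_{k+1}:

  H_1: rank ker ∂_1 − rank ∂_2 = (12 − 5) − 7 = 0, and the invariant factors of ∂_2 are all 1, so H_1 = 0.

(K is a triangulation of the 2-sphere S^2.)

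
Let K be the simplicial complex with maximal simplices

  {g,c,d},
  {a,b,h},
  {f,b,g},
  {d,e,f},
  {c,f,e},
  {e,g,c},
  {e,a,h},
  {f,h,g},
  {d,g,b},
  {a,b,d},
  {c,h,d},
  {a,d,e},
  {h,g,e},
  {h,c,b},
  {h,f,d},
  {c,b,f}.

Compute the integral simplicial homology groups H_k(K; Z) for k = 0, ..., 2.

H_0 = Z,  H_1 = Z^2,  H_2 = Z.

Fix the vertex order a < b < c < d < e < f < g < h and write every simplex with vertices in increasing order. Then dim K = 2 and the simplices of K are:

  0-simplices (8): a, b, c, d, e, f, g, h
  1-simplices (24): ab, ad, ae, ah, bc, bd, bf, bg, bh, cd, ce, cf, cg, ch, de, df, dg, dh, ef, eg, eh, fg, fh, gh
  2-simplices (16): abd, abh, ade, aeh, bcf, bch, bdg, bfg, cdg, cdh, cef, ceg, def, dfh, egh, fgh

Hence C_0 ≅ Z^8, C_1 ≅ Z^24, C_2 ≅ Z^16.

The boundary map ∂_1: C_1 → C_0 is given by ∂[p,q] = [q] − [p]. For instance
  ∂ab = b − a.
The resulting 8×24 matrix has rank 7, and its Smith normal form has invariant factors (1,1,1,1,1,1,1).

The boundary map ∂_2: C_2 → C_1 maps a triangle to the signed sum of its edges. For instance
  ∂dfh = fh − dh + df,
  ∂abh = bh − ah + ab.
The 24×16 boundary matrix has rank 15 and Smith normal form diag(1,1,1,1,1,1,1,1,1,1,1,1,1,1,1).

Now H_k = ker ∂_k / im ∂_{k+1}, so:

  H_0: rank C_0 − rank ∂_1 = 8 − 7 = 1, and the invariant factors of ∂_1 are all 1, so H_0 ≅ Z.
  H_1: rank ker ∂_1 − rank ∂_2 = (24 − 7) − 15 = 2, and the invariant factors of ∂_2 are all 1, so H_1 ≅ Z^2.
  H_2: rank ker ∂_2 − rank ∂_3 = (16 − 15) − 0 = 1, and there is no ∂_3, so H_2 ≅ Z.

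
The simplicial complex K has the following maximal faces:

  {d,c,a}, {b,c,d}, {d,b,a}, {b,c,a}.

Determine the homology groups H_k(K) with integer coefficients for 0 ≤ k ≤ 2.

H_0 = Z,  H_1 = 0,  H_2 = Z.

Order the vertices as a < b < c < d. Listing each simplex with vertices in this order, K has dimension 2 with simplices:

  0-simplices (4): a, b, c, d
  1-simplices (6): ab, ac, ad, bc, bd, cd
  2-simplices (4): abc, abd, acd, bcd

Hence C_0 ≅ Z^4, C_1 ≅ Z^6, C_2 ≅ Z^4.

∂_1: C_1 → C_0 is given by ∂[p,q] = [q] − [p]. For instance
  ∂cd = d − c.
The resulting 4×6 matrix has rank 3, and its Smith normal form has invariant factors (1,1,1).

Boundary ∂_2: C_2 → C_1 acts by ∂[p,q,r] = [q,r] − [p,r] + [p,q]. For instance
  ∂bcd = cd − bd + bc,
  ∂abc = bc − ac + ab.
The 6×4 boundary matrix has rank 3 and Smith normal form diag(1,1,1).

Now H_k = ker ∂_k / im ∂_{k+1}, so:

  H_0: rank C_0 − rank ∂_1 = 4 − 3 = 1, and the invariant factors of ∂_1 are all 1, so H_0 = Z.
  H_1: rank ker ∂_1 − rank ∂_2 = (6 − 3) − 3 = 0, and the invariant factors of ∂_2 are all 1, so H_1 = 0.
  H_2: rank ker ∂_2 − rank ∂_3 = (4 − 3) − 0 = 1, and there is no ∂_3, so H_2 = Z.

As a check, the Euler characteristic is 4 − 6 + 4 = 2, which agrees with 1 − 0 + 1 = 2.
(K is a triangulation of the 2-sphere S^2.)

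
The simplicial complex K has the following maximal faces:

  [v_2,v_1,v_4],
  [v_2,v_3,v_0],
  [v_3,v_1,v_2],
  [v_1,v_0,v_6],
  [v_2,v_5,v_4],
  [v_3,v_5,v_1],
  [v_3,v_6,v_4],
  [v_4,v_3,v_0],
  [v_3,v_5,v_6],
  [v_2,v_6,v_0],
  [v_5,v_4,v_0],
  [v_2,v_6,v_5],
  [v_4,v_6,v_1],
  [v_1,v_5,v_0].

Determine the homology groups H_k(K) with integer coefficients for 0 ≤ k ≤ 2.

H_0 ≅ Z,  H_1 ≅ Z^2,  H_2 ≅ Z.

Fix the vertex order v_0 < v_1 < v_2 < v_3 < v_4 < v_5 < v_6 and write every simplex with vertices in increasing order. Then dim K = 2 and the simplices of K are:

  0-simplices (7): [v_0], [v_1], [v_2], [v_3], [v_4], [v_5], [v_6]
  1-simplices (21): (21 of them)
  2-simplices (14): (14 of them)

giving chain groups C_0 ≅ Z^7, C_1 ≅ Z^21, C_2 ≅ Z^14.

Boundary ∂_1: C_1 → C_0 sends each edge [p,q] (with p < q) to q − p. For instance
  ∂[v_2,v_6] = [v_6] − [v_2].
This gives a 7×21 integer matrix of rank 6; reducing to Smith normal form yields diagonal entries (1,1,1,1,1,1).

∂_2: C_2 → C_1 acts by ∂[p,q,r] = [q,r] − [p,r] + [p,q]. For instance
  ∂[v_0,v_2,v_6] = [v_2,v_6] − [v_0,v_6] + [v_0,v_2],
  ∂[v_2,v_5,v_6] = [v_5,v_6] − [v_2,v_6] + [v_2,v_5].
As a 21×14 matrix over Z this has rank 13, with invariant factors (1,1,1,1,1,1,1,1,1,1,1,1,1).

From H_k ≅ ker(∂_k) / im(∂_{k+1}) we obtain:

  H_0: rank C_0 − rank ∂_1 = 7 − 6 = 1, and the invariant factors of ∂_1 are all 1, so H_0 = Z.
  H_1: rank ker ∂_1 − rank ∂_2 = (21 − 6) − 13 = 2, and the invariant factors of ∂_2 are all 1, so H_1 = Z^2.
  H_2: rank ker ∂_2 − rank ∂_3 = (14 − 13) − 0 = 1, and there is no ∂_3, so H_2 = Z.

As a check, the Euler characteristic is 7 − 21 + 14 = 0, which agrees with 1 − 2 + 1 = 0.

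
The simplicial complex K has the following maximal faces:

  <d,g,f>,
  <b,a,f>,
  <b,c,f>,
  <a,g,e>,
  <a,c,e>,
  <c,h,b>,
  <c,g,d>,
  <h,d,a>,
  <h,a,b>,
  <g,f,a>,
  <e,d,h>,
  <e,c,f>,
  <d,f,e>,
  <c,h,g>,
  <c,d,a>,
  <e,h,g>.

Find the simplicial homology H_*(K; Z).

We work with the vertex ordering a < b < c < d < e < f < g < h. The simplices of K, each written with vertices in increasing order, are:

  0-simplices (8): a, b, c, d, e, f, g, h
  1-simplices (24): ab, ac, ad, ae, af, ag, ah, bc, bf, bh, cd, ce, cf, cg, ch, de, df, dg, dh, ef, eg, eh, fg, gh
  2-simplices (16): abf, abh, acd, ace, adh, aeg, afg, bcf, bch, cdg, cef, cgh, def, deh, dfg, egh

so the chain groups are C_0 ≅ Z^8, C_1 ≅ Z^24, C_2 ≅ Z^16.

∂_1: C_1 → C_0 is given by ∂[p,q] = [q] − [p].
As a 8×24 matrix over Z this has rank 7, with invariant factors (1,1,1,1,1,1,1).

∂_2: C_2 → C_1 acts by ∂[p,q,r] = [q,r] − [p,r] + [p,q]. For instance
  ∂afg = fg − ag + af,
  ∂def = ef − df + de.
As a 24×16 matrix over Z this has rank 15, with invariant factors (1,1,1,1,1,1,1,1,1,1,1,1,1,1,1).

Computing H_k = (kernel of ∂_k) / (image of ∂_{k+1}):

  H_0: rank C_0 − rank ∂_1 = 8 − 7 = 1, and the invariant factors of ∂_1 are all 1, so H_0 ≅ Z.
  H_1: rank ker ∂_1 − rank ∂_2 = (24 − 7) − 15 = 2, and the invariant factors of ∂_2 are all 1, so H_1 ≅ Z^2.
  H_2: rank ker ∂_2 − rank ∂_3 = (16 − 15) − 0 = 1, and there is no ∂_3, so H_2 ≅ Z.

H_0 = Z,  H_1 = Z^2,  H_2 = Z.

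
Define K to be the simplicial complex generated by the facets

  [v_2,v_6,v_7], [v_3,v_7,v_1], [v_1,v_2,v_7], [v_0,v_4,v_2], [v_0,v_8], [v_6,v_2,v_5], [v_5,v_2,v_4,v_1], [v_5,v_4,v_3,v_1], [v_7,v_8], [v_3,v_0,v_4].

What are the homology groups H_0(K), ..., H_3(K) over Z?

H_0 = Z,  H_1 = Z,  H_2 = 0,  H_3 = 0.

We work with the vertex ordering v_0 < v_1 < v_2 < v_3 < v_4 < v_5 < v_6 < v_7 < v_8. The simplices of K, each written with vertices in increasing order, are:

  0-simplices (9): [v_0], [v_1], [v_2], [v_3], [v_4], [v_5], [v_6], [v_7], [v_8]
  1-simplices (20): (20 of them)
  2-simplices (13): (13 of them)
  3-simplices (2): [v_1,v_2,v_4,v_5], [v_1,v_3,v_4,v_5]

Hence C_0 ≅ Z^9, C_1 ≅ Z^20, C_2 ≅ Z^13, C_3 ≅ Z^2.

The boundary map ∂_1: C_1 → C_0 maps an edge to its endpoints' difference, ∂[p,q] = q − p. For instance
  ∂[v_6,v_7] = [v_7] − [v_6].
This gives a 9×20 integer matrix of rank 8; reducing to Smith normal form yields diagonal entries (1,1,1,1,1,1,1,1).

Boundary ∂_2: C_2 → C_1 acts by ∂[p,q,r] = [q,r] − [p,r] + [p,q]. For instance
  ∂[v_0,v_2,v_4] = [v_2,v_4] − [v_0,v_4] + [v_0,v_2],
  ∂[v_2,v_6,v_7] = [v_6,v_7] − [v_2,v_7] + [v_2,v_6].
The resulting 20×13 matrix has rank 11, and its Smith normal form has invariant factors (1,1,1,1,1,1,1,1,1,1,1).

Boundary ∂_3: C_3 → C_2 sends each 3-simplex σ to the alternating sum Σ_i (−1)^i (σ with its i-th vertex removed). For instance
  ∂[v_1,v_2,v_4,v_5] = [v_2,v_4,v_5] − [v_1,v_4,v_5] + [v_1,v_2,v_5] − [v_1,v_2,v_4],
  ∂[v_1,v_3,v_4,v_5] = [v_3,v_4,v_5] − [v_1,v_4,v_5] + [v_1,v_3,v_5] − [v_1,v_3,v_4].
This gives a 13×2 integer matrix of rank 2; reducing to Smith normal form yields diagonal entries (1,1).

Now H_k = ker ∂_k / im ∂_{k+1}, so:

  H_0: rank C_0 − rank ∂_1 = 9 − 8 = 1, and the invariant factors of ∂_1 are all 1, so H_0 ≅ Z.
  H_1: rank ker ∂_1 − rank ∂_2 = (20 − 8) − 11 = 1, and the invariant factors of ∂_2 are all 1, so H_1 ≅ Z.
  H_2: rank ker ∂_2 − rank ∂_3 = (13 − 11) − 2 = 0, and the invariant factors of ∂_3 are all 1, so H_2 ≅ 0.
  H_3: rank ker ∂_3 − rank ∂_4 = (2 − 2) − 0 = 0, and there is no ∂_4, so H_3 ≅ 0.

As a check, the Euler characteristic is 9 − 20 + 13 − 2 = 0, which agrees with 1 − 1 + 0 − 0 = 0.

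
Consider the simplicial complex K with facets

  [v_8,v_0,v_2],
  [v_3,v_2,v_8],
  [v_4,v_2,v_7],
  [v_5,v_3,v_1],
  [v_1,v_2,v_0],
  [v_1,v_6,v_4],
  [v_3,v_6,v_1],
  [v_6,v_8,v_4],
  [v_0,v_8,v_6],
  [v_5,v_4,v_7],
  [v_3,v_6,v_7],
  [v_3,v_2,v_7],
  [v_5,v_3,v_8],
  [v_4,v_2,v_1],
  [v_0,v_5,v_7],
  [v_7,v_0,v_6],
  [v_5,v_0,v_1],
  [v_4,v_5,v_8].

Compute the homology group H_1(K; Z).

K has 9 vertices, 27 edges, 18 triangles.
rank ∂_1 = 8, rank ∂_2 = 17 ⇒ b_1 = 27 − 8 − 17 = 2; all invariant factors of ∂_2 are 1 so no torsion. So H_1 = Z^2.

H_1 = Z^2.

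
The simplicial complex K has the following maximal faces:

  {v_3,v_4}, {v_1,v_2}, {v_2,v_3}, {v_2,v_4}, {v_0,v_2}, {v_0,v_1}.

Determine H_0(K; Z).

Order the vertices as v_0 < v_1 < v_2 < v_3 < v_4. Listing each simplex with vertices in this order, K has dimension 1 with simplices:

  0-simplices (5): [v_0], [v_1], [v_2], [v_3], [v_4]
  1-simplices (6): [v_0,v_1], [v_0,v_2], [v_1,v_2], [v_2,v_3], [v_2,v_4], [v_3,v_4]

giving chain groups C_0 ≅ Z^5, C_1 ≅ Z^6.

∂_1: C_1 → C_0 sends each edge [p,q] (with p < q) to q − p.
The resulting 5×6 matrix has rank 4, and its Smith normal form has invariant factors (1,1,1,1).

From H_k ≅ ker(∂_k) / im(∂_{k+1}) we obtain:

  H_0: rank C_0 − rank ∂_1 = 5 − 4 = 1, and the invariant factors of ∂_1 are all 1, so H_0 ≅ Z.

H_0 = Z.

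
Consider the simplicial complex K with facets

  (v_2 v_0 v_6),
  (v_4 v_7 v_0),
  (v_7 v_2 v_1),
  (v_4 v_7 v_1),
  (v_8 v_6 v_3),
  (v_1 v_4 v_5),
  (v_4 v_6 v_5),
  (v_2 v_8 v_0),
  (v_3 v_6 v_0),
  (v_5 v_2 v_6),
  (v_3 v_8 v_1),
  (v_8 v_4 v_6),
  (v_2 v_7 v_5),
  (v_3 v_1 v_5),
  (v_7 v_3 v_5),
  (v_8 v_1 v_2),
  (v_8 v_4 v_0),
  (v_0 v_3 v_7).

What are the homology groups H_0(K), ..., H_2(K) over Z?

H_0 = Z,  H_1 = Z ⊕ Z_2,  H_2 = 0.

Order the vertices as v_0 < v_1 < v_2 < v_3 < v_4 < v_5 < v_6 < v_7 < v_8. Listing each simplex with vertices in this order, K has dimension 2 with simplices:

  0-simplices (9): [v_0], [v_1], [v_2], [v_3], [v_4], [v_5], [v_6], [v_7], [v_8]
  1-simplices (27): (27 of them)
  2-simplices (18): (18 of them)

giving chain groups C_0 ≅ Z^9, C_1 ≅ Z^27, C_2 ≅ Z^18.

Boundary ∂_1: C_1 → C_0 sends each edge [p,q] (with p < q) to q − p. For instance
  ∂[v_5,v_6] = [v_6] − [v_5].
The resulting 9×27 matrix has rank 8, and its Smith normal form has invariant factors (1,1,1,1,1,1,1,1).

∂_2: C_2 → C_1 sends each 2-simplex [p,q,r] to [q,r] − [p,r] + [p,q]. For instance
  ∂[v_0,v_4,v_8] = [v_4,v_8] − [v_0,v_8] + [v_0,v_4],
  ∂[v_2,v_5,v_7] = [v_5,v_7] − [v_2,v_7] + [v_2,v_5].
The 27×18 boundary matrix has rank 18 and Smith normal form diag(1,1,1,1,1,1,1,1,1,1,1,1,1,1,1,1,1,2).

From H_k ≅ ker(∂_k) / im(∂_{k+1}) we obtain:

  H_0: rank C_0 − rank ∂_1 = 9 − 8 = 1, and the invariant factors of ∂_1 are all 1, so H_0 ≅ Z.
  H_1: rank ker ∂_1 − rank ∂_2 = (27 − 8) − 18 = 1, and ∂_2 has invariant factor 2 > 1, so H_1 ≅ Z ⊕ Z_2.
  H_2: rank ker ∂_2 − rank ∂_3 = (18 − 18) − 0 = 0, and there is no ∂_3, so H_2 ≅ 0.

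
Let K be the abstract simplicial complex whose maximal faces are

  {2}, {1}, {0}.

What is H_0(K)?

We work with the vertex ordering 0 < 1 < 2. The simplices of K, each written with vertices in increasing order, are:

  0-simplices (3): [0], [1], [2]

so the chain groups are C_0 ≅ Z^3.

Computing H_k = (kernel of ∂_k) / (image of ∂_{k+1}):

  H_0: rank C_0 − rank ∂_1 = 3 − 0 = 3, and there is no ∂_1, so H_0 = Z^3.

H_0 ≅ Z^3.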